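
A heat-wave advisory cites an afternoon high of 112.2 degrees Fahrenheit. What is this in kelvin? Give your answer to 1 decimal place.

First to °C: 44.56 °C.
Then to K: 317.7 K.

317.7 K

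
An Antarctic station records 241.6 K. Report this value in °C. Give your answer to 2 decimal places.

°C = 241.6 − 273.15 = -31.55 °C.

-31.55 °C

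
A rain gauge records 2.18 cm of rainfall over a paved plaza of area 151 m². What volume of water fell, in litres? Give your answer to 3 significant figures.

Depth: 2.18 cm × 10 = 21.8 mm.
1 mm over 1 m² is 1 L, so volume = 21.8 × 151 = 3291.8 L ≈ 3290 L.

3290 litres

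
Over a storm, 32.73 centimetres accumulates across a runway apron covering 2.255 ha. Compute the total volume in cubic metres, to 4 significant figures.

Depth: 32.73 cm × 10 = 327.3 mm.
Area: 2.255 ha = 22550 m².
1 mm over 1 m² is 1 L, so volume = 327.3 × 22550 = 7380615 L = 7381 m³.

7381 cubic metres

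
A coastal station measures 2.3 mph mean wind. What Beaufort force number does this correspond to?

2.3 mph = 1.0 m/s, which is Beaufort 1 (light air, 0.3–1.5 m/s).

Beaufort force 1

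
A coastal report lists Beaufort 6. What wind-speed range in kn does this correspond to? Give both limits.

Beaufort 6 (strong breeze) spans 22–27 knots.

22 to 27 kt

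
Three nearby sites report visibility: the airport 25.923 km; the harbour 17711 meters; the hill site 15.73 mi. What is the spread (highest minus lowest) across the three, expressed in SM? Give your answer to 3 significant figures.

5.10 SM

the airport: 25.923 km = 16.1078 SM.
the harbour: 17711 m = 11.0051 SM.
Spread: 16.1078 − 11.0051 = 5.10 SM.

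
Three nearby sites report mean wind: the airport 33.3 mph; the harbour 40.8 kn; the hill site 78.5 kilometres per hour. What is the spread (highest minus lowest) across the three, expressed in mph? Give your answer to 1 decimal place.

15.5 mph

the harbour: 40.8 kt = 46.952 mph.
the hill site: 78.5 km/h = 48.778 mph.
Spread: 48.778 − 33.300 = 15.5 mph.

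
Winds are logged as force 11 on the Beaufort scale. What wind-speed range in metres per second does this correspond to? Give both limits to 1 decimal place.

28.5 to 32.6 m/s

Beaufort 11 (violent storm) spans 28.5–32.6 m/s.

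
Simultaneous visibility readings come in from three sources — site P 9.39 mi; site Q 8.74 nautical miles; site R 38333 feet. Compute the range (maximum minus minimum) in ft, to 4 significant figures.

14770 ft

site P: 9.39 SM = 49579.20 ft.
site Q: 8.74 nmi = 53105.25 ft.
Spread: 53105.25 − 38333.00 = 14770 ft.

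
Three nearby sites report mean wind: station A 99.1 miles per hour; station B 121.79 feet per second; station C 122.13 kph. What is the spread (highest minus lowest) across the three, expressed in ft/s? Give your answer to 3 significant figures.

station A: 99.1 mph = 145.347 ft/s.
station C: 122.13 km/h = 111.302 ft/s.
Spread: 145.347 − 111.302 = 34.0 ft/s.

34.0 ft/s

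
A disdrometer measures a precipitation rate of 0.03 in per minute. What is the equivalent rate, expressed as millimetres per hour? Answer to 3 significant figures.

0.03 in/minute × 25.4 mm/in × 60 minute/hour = 45.7 mm/hour.

45.7 mm/hour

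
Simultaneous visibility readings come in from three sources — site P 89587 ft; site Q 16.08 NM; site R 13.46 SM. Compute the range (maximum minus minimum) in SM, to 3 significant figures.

site P: 89587 ft = 16.9672 SM.
site Q: 16.08 nmi = 18.5045 SM.
Spread: 18.5045 − 13.4600 = 5.04 SM.

5.04 SM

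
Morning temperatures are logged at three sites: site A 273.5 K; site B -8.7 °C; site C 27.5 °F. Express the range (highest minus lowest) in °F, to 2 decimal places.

site A: 273.5 K = 0.350 °C.
site C: 27.5 °F = -2.500 °C.
Spread: 0.350 − (-8.700) = 9.050 °C = 16.29 °F.

16.29 °F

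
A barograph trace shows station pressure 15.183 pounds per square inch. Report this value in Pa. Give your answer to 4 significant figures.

104700 Pa

1 psi = 6894.76 Pa, so 15.183 × 6894.76 = 104700 Pa.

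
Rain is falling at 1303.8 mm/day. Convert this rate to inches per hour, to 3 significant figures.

1303.8 mm/day × 0.0393701 in/mm × 0.0416667 day/hour = 2.14 in/hour.

2.14 in/hour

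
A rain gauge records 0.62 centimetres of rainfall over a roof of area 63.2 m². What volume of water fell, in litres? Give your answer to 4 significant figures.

391.8 litres

Depth: 0.62 cm × 10 = 6.2 mm.
1 mm over 1 m² is 1 L, so volume = 6.2 × 63.2 = 391.84 L ≈ 391.8 L.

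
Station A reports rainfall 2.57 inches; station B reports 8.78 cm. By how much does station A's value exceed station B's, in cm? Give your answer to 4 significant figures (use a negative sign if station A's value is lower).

station A: 2.57 in = 6.52780 cm.
Difference: 6.52780 − 8.78000 = -2.252 cm.

-2.252 cm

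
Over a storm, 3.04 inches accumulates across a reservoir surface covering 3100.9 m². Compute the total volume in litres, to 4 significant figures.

239400 litres

Depth: 3.04 in × 25.4 = 77.216 mm.
1 mm over 1 m² is 1 L, so volume = 77.216 × 3100.9 = 239439.09 L ≈ 239400 L.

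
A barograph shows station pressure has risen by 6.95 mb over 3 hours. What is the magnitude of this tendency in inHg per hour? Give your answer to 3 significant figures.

0.0684 inHg per hour

6.95 mb / 3 h × 0.02953 inHg/mb = 0.0684 inHg/h.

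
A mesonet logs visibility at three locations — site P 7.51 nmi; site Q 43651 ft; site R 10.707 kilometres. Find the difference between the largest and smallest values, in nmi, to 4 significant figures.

1.729 nmi

site Q: 43651 ft = 7.18403 nmi.
site R: 10.707 km = 5.78132 nmi.
Spread: 7.51000 − 5.78132 = 1.729 nmi.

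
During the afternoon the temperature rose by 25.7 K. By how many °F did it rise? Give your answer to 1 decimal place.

A change of 1 °C equals a change of 1.8 °F: Δ°F = 25.7 × 1.8 = 46.3 °F.

46.3 °F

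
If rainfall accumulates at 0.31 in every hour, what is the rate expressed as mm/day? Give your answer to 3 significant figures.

189 mm/day

0.31 in/hour × 25.4 mm/in × 24 hour/day = 189 mm/day.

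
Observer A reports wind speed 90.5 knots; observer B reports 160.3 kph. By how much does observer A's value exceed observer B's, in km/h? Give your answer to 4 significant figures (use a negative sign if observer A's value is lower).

7.306 km/h

observer A: 90.5 kt = 167.60600 km/h.
Difference: 167.60600 − 160.30000 = 7.306 km/h.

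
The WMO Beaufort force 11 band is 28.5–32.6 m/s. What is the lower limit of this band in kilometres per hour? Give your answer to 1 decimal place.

28.5–32.6 m/s × 3.6 = 102.6–117.4 km/h.

102.6 km/h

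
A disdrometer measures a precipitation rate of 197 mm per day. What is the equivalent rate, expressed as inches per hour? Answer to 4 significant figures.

0.3232 in/hour

197 mm/day × 0.0393701 in/mm × 0.0416667 day/hour = 0.3232 in/hour.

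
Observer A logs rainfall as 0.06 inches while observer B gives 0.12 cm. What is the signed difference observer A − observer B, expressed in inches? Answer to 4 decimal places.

observer B: 0.12 cm = 0.047244 in.
Difference: 0.060000 − 0.047244 = 0.0128 in.

0.0128 in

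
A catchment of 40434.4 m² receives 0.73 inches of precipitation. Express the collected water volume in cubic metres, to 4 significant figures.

Depth: 0.73 in × 25.4 = 18.542 mm.
1 mm over 1 m² is 1 L, so volume = 18.542 × 40434.4 = 749734.64 L = 749.7 m³.

749.7 cubic metres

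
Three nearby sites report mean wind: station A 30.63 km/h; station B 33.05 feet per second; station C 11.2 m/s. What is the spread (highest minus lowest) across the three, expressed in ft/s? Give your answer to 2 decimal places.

station A: 30.63 km/h = 27.9145 ft/s.
station C: 11.2 m/s = 36.7454 ft/s.
Spread: 36.7454 − 27.9145 = 8.83 ft/s.

8.83 ft/s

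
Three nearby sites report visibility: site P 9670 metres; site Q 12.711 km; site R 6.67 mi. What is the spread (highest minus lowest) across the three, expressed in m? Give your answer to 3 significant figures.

3040 m

site Q: 12.711 km = 12711.00 m.
site R: 6.67 SM = 10734.32 m.
Spread: 12711.00 − 9670.00 = 3040 m.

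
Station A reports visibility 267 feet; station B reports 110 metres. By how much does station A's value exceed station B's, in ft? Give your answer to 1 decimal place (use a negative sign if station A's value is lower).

-93.9 ft

station B: 110 m = 360.892 ft.
Difference: 267.000 − 360.892 = -93.9 ft.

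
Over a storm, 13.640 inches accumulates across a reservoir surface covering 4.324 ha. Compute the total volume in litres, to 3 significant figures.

15000000 litres

Depth: 13.640 in × 25.4 = 346.456 mm.
Area: 4.324 ha = 43240 m².
1 mm over 1 m² is 1 L, so volume = 346.456 × 43240 = 14980757 L ≈ 15000000 L.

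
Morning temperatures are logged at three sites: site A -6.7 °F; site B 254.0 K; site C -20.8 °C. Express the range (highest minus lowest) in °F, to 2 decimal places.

4.23 °F

site A: -6.7 °F = -21.500 °C.
site B: 254.0 K = -19.150 °C.
Spread: (-19.150) − (-21.500) = 2.350 °C = 4.23 °F.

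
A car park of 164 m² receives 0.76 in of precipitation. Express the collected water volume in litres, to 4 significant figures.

3166 litres

Depth: 0.76 in × 25.4 = 19.304 mm.
1 mm over 1 m² is 1 L, so volume = 19.304 × 164 = 3165.856 L ≈ 3166 L.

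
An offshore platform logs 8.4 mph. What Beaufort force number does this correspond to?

8.4 mph = 3.8 m/s, which is Beaufort 3 (gentle breeze, 3.4–5.4 m/s).

Beaufort force 3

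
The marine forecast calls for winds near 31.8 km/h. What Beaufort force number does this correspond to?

31.8 km/h = 8.8 m/s, which is Beaufort 5 (fresh breeze, 8.0–10.7 m/s).

Beaufort force 5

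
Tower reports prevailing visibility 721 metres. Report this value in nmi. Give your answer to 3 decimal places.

0.389 nmi

1 m = 0.000539957 nmi, so 721 × 0.000539957 = 0.389 nmi.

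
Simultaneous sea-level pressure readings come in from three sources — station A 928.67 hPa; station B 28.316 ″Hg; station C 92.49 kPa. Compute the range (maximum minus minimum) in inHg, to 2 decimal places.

1.00 inHg

station A: 928.67 hPa = 27.4236 inHg.
station C: 92.49 kPa = 27.3123 inHg.
Spread: 28.3160 − 27.3123 = 1.00 inHg.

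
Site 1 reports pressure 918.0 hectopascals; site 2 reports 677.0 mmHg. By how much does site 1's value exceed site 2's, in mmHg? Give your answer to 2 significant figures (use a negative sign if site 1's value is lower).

site 1: 918.0 hPa = 688.56 mmHg.
Difference: 688.56 − 677.00 = 12 mmHg.

12 mmHg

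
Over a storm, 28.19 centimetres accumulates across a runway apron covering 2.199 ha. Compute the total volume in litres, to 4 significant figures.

6199000 litres

Depth: 28.19 cm × 10 = 281.9 mm.
Area: 2.199 ha = 21990 m².
1 mm over 1 m² is 1 L, so volume = 281.9 × 21990 = 6198981 L ≈ 6199000 L.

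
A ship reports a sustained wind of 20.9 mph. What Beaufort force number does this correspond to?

20.9 mph = 9.3 m/s, which is Beaufort 5 (fresh breeze, 8.0–10.7 m/s).

Beaufort force 5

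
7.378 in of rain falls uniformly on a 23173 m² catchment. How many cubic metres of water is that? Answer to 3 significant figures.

4340 cubic metres

Depth: 7.378 in × 25.4 = 187.4012 mm.
1 mm over 1 m² is 1 L, so volume = 187.4012 × 23173 = 4342648 L = 4340 m³.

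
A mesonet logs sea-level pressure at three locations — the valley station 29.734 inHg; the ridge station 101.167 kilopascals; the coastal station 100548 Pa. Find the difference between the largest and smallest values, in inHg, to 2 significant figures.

the ridge station: 101.167 kPa = 29.8746 inHg.
the coastal station: 100548 Pa = 29.6918 inHg.
Spread: 29.8746 − 29.6918 = 0.18 inHg.

0.18 inHg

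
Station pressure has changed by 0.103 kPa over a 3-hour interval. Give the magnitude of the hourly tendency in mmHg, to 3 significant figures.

0.258 mmHg per hour

0.103 kPa / 3 h × 7.50062 mmHg/kPa = 0.258 mmHg/h.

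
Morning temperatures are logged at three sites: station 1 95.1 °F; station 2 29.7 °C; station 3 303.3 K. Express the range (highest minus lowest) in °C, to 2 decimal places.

5.36 °C

station 1: 95.1 °F = 35.056 °C.
station 3: 303.3 K = 30.150 °C.
Spread: 35.056 − 29.700 = 5.356 °C.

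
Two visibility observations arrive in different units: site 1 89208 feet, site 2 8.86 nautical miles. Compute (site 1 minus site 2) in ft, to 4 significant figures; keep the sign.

site 2: 8.86 nmi = 53834.38 ft.
Difference: 89208.00 − 53834.38 = 35370 ft.

35370 ft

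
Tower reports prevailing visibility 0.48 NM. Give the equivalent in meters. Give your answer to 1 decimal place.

1 nmi = 1852 m, so 0.48 × 1852 = 889.0 m.

889.0 m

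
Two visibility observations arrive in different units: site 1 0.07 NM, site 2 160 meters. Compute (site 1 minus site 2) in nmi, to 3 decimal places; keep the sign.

-0.016 nmi

site 2: 160 m = 0.08639 nmi.
Difference: 0.07000 − 0.08639 = -0.016 nmi.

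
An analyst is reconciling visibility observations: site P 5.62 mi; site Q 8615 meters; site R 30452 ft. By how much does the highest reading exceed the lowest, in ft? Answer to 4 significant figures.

site P: 5.62 SM = 29673.60 ft.
site Q: 8615 m = 28264.44 ft.
Spread: 30452.00 − 28264.44 = 2188 ft.

2188 ft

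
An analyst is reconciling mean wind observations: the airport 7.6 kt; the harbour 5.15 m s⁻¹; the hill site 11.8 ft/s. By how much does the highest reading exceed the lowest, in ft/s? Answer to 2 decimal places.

the airport: 7.6 kt = 12.8274 ft/s.
the harbour: 5.15 m/s = 16.8963 ft/s.
Spread: 16.8963 − 11.8000 = 5.10 ft/s.

5.10 ft/s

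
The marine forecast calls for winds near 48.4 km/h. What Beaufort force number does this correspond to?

48.4 km/h = 13.4 m/s, which is Beaufort 6 (strong breeze, 10.8–13.8 m/s).

Beaufort force 6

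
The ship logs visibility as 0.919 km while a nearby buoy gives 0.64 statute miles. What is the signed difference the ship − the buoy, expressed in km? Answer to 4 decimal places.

the buoy: 0.64 SM = 1.029980 km.
Difference: 0.919000 − 1.029980 = -0.1110 km.

-0.1110 km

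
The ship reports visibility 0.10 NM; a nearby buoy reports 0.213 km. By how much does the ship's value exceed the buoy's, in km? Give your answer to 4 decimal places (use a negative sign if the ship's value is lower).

the ship: 0.10 nmi = 0.185200 km.
Difference: 0.185200 − 0.213000 = -0.0278 km.

-0.0278 km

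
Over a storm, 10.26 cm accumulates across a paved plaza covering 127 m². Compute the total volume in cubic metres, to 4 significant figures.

Depth: 10.26 cm × 10 = 102.6 mm.
1 mm over 1 m² is 1 L, so volume = 102.6 × 127 = 13030.2 L = 13.03 m³.

13.03 cubic metres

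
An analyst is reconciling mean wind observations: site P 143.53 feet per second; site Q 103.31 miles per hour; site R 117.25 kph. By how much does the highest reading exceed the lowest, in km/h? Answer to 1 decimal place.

site P: 143.53 ft/s = 157.493 km/h.
site Q: 103.31 mph = 166.261 km/h.
Spread: 166.261 − 117.250 = 49.0 km/h.

49.0 km/h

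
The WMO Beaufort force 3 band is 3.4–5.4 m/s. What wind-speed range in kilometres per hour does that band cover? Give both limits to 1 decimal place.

3.4–5.4 m/s × 3.6 = 12.2–19.4 km/h.

12.2 to 19.4 km/h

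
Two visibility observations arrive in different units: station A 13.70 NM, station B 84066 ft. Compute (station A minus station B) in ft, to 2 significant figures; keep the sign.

station A: 13.70 nmi = 83242.78 ft.
Difference: 83242.78 − 84066.00 = -820 ft.

-820 ft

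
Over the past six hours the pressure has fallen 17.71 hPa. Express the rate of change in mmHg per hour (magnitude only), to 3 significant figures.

2.21 mmHg per hour

17.71 hPa / 6 h × 0.750062 mmHg/hPa = 2.21 mmHg/h.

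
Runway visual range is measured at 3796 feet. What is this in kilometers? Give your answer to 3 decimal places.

1 ft = 0.0003048 km, so 3796 × 0.0003048 = 1.157 km.

1.157 km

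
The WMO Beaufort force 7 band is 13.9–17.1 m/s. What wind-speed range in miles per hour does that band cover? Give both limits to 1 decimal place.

13.9–17.1 m/s × 2.237 = 31.1–38.3 mph.

31.1 to 38.3 mph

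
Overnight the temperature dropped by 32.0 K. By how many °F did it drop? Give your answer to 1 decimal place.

A change of 1 °C equals a change of 1.8 °F: Δ°F = 32.0 × 1.8 = 57.6 °F.

57.6 °F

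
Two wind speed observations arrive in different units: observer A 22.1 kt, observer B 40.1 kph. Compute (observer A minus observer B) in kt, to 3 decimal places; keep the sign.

observer B: 40.1 km/h = 21.65227 kt.
Difference: 22.10000 − 21.65227 = 0.448 kt.

0.448 kt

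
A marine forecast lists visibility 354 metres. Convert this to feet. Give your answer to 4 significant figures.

1 m = 3.28084 ft, so 354 × 3.28084 = 1161 ft.

1161 ft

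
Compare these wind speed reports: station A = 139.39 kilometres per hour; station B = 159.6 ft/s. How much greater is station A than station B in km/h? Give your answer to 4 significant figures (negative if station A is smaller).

station B: 159.6 ft/s = 175.1259 km/h.
Difference: 139.3900 − 175.1259 = -35.74 km/h.

-35.74 km/h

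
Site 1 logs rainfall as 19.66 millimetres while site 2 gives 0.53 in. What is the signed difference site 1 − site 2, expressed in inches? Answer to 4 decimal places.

0.2440 in

site 1: 19.66 mm = 0.774016 in.
Difference: 0.774016 − 0.530000 = 0.2440 in.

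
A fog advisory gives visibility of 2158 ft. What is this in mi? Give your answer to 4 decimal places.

1 ft = 0.000189394 SM, so 2158 × 0.000189394 = 0.4087 SM.

0.4087 SM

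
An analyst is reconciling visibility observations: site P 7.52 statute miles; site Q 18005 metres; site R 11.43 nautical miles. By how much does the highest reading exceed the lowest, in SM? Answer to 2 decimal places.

5.63 SM

site Q: 18005 m = 11.1878 SM.
site R: 11.43 nmi = 13.1534 SM.
Spread: 13.1534 − 7.5200 = 5.63 SM.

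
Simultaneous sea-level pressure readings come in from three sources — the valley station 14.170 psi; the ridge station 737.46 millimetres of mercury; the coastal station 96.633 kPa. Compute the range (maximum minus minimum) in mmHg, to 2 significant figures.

the valley station: 14.170 psi = 732.80 mmHg.
the coastal station: 96.633 kPa = 724.81 mmHg.
Spread: 737.46 − 724.81 = 13 mmHg.

13 mmHg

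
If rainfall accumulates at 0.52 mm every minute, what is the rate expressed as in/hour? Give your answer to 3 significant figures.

0.52 mm/minute × 0.0393701 in/mm × 60 minute/hour = 1.23 in/hour.

1.23 in/hour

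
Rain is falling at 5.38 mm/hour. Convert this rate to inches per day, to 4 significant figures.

5.083 in/day

5.38 mm/hour × 0.0393701 in/mm × 24 hour/day = 5.083 in/day.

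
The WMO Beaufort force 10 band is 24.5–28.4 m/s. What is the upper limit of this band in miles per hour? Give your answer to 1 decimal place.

63.5 mph

24.5–28.4 m/s × 2.237 = 54.8–63.5 mph.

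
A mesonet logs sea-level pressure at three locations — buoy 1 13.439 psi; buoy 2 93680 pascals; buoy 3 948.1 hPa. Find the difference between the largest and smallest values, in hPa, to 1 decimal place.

buoy 1: 13.439 psi = 926.586 hPa.
buoy 2: 93680 Pa = 936.800 hPa.
Spread: 948.100 − 926.586 = 21.5 hPa.

21.5 hPa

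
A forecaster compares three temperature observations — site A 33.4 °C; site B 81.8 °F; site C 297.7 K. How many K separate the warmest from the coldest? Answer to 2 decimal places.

8.85 K

site B: 81.8 °F = 27.667 °C.
site C: 297.7 K = 24.550 °C.
Spread: 33.400 − 24.550 = 8.850 °C.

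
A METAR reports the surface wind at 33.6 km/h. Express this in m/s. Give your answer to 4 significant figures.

1 km/h = 0.277778 m/s, so 33.6 × 0.277778 = 9.333 m/s.

9.333 m/s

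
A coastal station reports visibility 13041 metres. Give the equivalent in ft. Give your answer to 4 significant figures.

42790 ft

1 m = 3.28084 ft, so 13041 × 3.28084 = 42790 ft.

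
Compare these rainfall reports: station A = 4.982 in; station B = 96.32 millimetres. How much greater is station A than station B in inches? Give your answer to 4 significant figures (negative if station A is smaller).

1.190 in

station B: 96.32 mm = 3.79213 in.
Difference: 4.98200 − 3.79213 = 1.190 in.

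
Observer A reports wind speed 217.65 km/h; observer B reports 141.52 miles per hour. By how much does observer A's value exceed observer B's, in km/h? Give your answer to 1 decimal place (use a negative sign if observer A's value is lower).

-10.1 km/h

observer B: 141.52 mph = 227.754 km/h.
Difference: 217.650 − 227.754 = -10.1 km/h.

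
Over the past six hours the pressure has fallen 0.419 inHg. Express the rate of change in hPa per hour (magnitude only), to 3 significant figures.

2.36 hPa per hour

0.419 inHg / 6 h × 33.8639 hPa/inHg = 2.36 hPa/h.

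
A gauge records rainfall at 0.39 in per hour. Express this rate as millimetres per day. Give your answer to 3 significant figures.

238 mm/day

0.39 in/hour × 25.4 mm/in × 24 hour/day = 238 mm/day.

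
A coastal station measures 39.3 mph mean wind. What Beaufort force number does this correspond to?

39.3 mph = 17.6 m/s, which is Beaufort 8 (gale, 17.2–20.7 m/s).

Beaufort force 8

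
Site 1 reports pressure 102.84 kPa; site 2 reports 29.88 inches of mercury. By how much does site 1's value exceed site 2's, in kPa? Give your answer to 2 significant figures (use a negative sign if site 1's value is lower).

site 2: 29.88 inHg = 101.185 kPa.
Difference: 102.840 − 101.185 = 1.7 kPa.

1.7 kPa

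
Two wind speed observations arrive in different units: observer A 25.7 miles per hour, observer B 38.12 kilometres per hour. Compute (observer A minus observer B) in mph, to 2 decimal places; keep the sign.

2.01 mph

observer B: 38.12 km/h = 23.6867 mph.
Difference: 25.7000 − 23.6867 = 2.01 mph.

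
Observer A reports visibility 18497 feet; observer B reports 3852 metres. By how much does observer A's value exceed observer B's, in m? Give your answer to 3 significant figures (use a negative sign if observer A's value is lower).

1790 m

observer A: 18497 ft = 5637.89 m.
Difference: 5637.89 − 3852.00 = 1790 m.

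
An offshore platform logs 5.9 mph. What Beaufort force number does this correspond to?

5.9 mph = 2.6 m/s, which is Beaufort 2 (light breeze, 1.6–3.3 m/s).

Beaufort force 2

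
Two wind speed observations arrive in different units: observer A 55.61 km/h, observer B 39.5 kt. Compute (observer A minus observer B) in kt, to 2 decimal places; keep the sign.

observer A: 55.61 km/h = 30.0270 kt.
Difference: 30.0270 − 39.5000 = -9.47 kt.

-9.47 kt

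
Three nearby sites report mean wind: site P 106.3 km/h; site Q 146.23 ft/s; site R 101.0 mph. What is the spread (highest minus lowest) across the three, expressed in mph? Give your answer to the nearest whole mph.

site P: 106.3 km/h = 66.05 mph.
site Q: 146.23 ft/s = 99.70 mph.
Spread: 101.00 − 66.05 = 35 mph.

35 mph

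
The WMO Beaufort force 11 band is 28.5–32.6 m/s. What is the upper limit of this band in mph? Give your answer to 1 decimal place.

28.5–32.6 m/s × 2.237 = 63.8–72.9 mph.

72.9 mph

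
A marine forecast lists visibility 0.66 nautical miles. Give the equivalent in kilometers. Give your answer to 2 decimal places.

1.22 km

1 nmi = 1.852 km, so 0.66 × 1.852 = 1.22 km.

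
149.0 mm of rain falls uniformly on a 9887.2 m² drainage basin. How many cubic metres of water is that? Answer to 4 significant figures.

1 mm over 1 m² is 1 L, so volume = 149 × 9887.2 = 1473192.8 L = 1473 m³.

1473 cubic metres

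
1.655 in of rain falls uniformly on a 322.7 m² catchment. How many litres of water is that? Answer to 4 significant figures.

13570 litres

Depth: 1.655 in × 25.4 = 42.037 mm.
1 mm over 1 m² is 1 L, so volume = 42.037 × 322.7 = 13565.34 L ≈ 13570 L.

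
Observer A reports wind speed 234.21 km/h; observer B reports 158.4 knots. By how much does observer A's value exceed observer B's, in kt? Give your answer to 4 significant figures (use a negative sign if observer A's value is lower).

observer A: 234.21 km/h = 126.4633 kt.
Difference: 126.4633 − 158.4000 = -31.94 kt.

-31.94 kt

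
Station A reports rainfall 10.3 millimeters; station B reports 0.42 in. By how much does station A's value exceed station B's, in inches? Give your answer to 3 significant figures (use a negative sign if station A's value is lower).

-0.0145 in

station A: 10.3 mm = 0.405512 in.
Difference: 0.405512 − 0.420000 = -0.0145 in.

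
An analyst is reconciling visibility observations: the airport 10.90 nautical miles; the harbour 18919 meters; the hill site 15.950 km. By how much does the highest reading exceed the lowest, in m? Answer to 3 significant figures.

the airport: 10.90 nmi = 20186.80 m.
the hill site: 15.950 km = 15950.00 m.
Spread: 20186.80 − 15950.00 = 4240 m.

4240 m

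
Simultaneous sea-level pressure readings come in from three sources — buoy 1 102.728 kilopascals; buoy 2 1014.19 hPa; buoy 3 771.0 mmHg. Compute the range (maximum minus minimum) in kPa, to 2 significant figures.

1.4 kPa

buoy 2: 1014.19 hPa = 101.419 kPa.
buoy 3: 771.0 mmHg = 102.792 kPa.
Spread: 102.792 − 101.419 = 1.4 kPa.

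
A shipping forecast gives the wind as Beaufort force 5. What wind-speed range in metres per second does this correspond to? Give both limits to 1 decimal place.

8.0 to 10.7 m/s

Beaufort 5 (fresh breeze) spans 8.0–10.7 m/s.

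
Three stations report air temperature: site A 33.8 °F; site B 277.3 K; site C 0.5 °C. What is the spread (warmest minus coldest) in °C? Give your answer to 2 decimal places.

3.65 °C

site A: 33.8 °F = 1.000 °C.
site B: 277.3 K = 4.150 °C.
Spread: 4.150 − 0.500 = 3.650 °C.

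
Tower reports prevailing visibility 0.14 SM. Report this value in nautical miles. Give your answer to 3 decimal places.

0.122 nmi

1 SM = 0.868976 nmi, so 0.14 × 0.868976 = 0.122 nmi.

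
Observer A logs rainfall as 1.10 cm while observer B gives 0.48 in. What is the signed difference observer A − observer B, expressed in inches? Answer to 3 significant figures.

-0.0469 in

observer A: 1.10 cm = 0.433071 in.
Difference: 0.433071 − 0.480000 = -0.0469 in.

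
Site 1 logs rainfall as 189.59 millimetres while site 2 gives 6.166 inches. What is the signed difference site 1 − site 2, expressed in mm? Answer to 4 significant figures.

32.97 mm

site 2: 6.166 in = 156.6164 mm.
Difference: 189.5900 − 156.6164 = 32.97 mm.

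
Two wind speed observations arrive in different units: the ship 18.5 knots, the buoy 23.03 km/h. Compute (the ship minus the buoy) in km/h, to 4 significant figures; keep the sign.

the ship: 18.5 kt = 34.2620 km/h.
Difference: 34.2620 − 23.0300 = 11.23 km/h.

11.23 km/h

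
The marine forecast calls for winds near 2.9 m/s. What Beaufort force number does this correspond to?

Beaufort force 2

2.9 m/s lies in the Beaufort 2 band (light breeze, 1.6–3.3 m/s).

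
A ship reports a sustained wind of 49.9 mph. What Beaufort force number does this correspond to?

49.9 mph = 22.3 m/s, which is Beaufort 9 (strong gale, 20.8–24.4 m/s).

Beaufort force 9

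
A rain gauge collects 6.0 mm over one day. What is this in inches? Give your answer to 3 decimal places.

1 mm = 0.0393701 in, so 6.0 × 0.0393701 = 0.236 in.

0.236 in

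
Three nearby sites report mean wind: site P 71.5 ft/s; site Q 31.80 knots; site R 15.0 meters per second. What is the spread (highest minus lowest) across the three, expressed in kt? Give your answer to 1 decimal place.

site P: 71.5 ft/s = 42.363 kt.
site R: 15.0 m/s = 29.158 kt.
Spread: 42.363 − 29.158 = 13.2 kt.

13.2 kt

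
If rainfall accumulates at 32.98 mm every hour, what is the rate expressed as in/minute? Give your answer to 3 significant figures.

32.98 mm/hour × 0.0393701 in/mm × 0.0166667 hour/minute = 0.0216 in/minute.

0.0216 in/minute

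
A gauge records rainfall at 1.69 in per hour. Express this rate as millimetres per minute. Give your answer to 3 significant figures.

0.715 mm/minute

1.69 in/hour × 25.4 mm/in × 0.0166667 hour/minute = 0.715 mm/minute.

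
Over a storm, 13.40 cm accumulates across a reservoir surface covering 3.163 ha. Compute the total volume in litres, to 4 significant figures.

Depth: 13.40 cm × 10 = 134 mm.
Area: 3.163 ha = 31630 m².
1 mm over 1 m² is 1 L, so volume = 134 × 31630 = 4238420 L ≈ 4238000 L.

4238000 litres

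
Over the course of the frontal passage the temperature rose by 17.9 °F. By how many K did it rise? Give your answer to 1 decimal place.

9.9 K

Converting a difference, only the 9/5 scale factor applies: ΔK = 17.9 × 0.5556 = 9.9 K.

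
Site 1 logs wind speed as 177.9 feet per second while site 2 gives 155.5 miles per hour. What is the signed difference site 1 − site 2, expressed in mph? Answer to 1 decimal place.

-34.2 mph

site 1: 177.9 ft/s = 121.295 mph.
Difference: 121.295 − 155.500 = -34.2 mph.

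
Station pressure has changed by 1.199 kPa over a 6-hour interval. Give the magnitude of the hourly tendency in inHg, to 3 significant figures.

0.0590 inHg per hour

1.199 kPa / 6 h × 0.2953 inHg/kPa = 0.0590 inHg/h.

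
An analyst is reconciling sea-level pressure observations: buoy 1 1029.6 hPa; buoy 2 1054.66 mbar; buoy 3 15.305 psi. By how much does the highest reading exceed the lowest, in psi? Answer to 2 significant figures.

0.37 psi

buoy 1: 1029.6 hPa = 14.9331 psi.
buoy 2: 1054.66 mb = 15.2966 psi.
Spread: 15.3050 − 14.9331 = 0.37 psi.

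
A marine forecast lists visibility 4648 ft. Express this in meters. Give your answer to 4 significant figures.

1 ft = 0.3048 m, so 4648 × 0.3048 = 1417 m.

1417 m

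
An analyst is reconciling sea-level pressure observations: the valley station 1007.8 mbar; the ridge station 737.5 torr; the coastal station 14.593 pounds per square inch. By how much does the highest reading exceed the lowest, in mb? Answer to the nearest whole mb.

25 mb

the ridge station: 737.5 mmHg = 983.25 mb.
the coastal station: 14.593 psi = 1006.15 mb.
Spread: 1007.80 − 983.25 = 25 mb.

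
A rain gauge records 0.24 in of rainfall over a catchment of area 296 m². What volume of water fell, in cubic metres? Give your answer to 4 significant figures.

1.804 cubic metres

Depth: 0.24 in × 25.4 = 6.096 mm.
1 mm over 1 m² is 1 L, so volume = 6.096 × 296 = 1804.416 L = 1.804 m³.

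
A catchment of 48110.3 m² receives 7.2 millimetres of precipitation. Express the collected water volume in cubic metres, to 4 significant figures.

1 mm over 1 m² is 1 L, so volume = 7.2 × 48110.3 = 346394.16 L = 346.4 m³.

346.4 cubic metres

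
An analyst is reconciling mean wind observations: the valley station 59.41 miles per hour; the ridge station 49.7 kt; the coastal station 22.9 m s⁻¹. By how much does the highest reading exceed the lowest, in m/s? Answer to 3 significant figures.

the valley station: 59.41 mph = 26.5586 m/s.
the ridge station: 49.7 kt = 25.5679 m/s.
Spread: 26.5586 − 22.9000 = 3.66 m/s.

3.66 m/s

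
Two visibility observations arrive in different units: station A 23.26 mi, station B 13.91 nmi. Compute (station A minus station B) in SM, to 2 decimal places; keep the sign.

station B: 13.91 nmi = 16.0073 SM.
Difference: 23.2600 − 16.0073 = 7.25 SM.

7.25 SM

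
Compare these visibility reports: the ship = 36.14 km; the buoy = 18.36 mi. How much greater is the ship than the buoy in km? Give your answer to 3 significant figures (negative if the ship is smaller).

the buoy: 18.36 SM = 29.5476 km.
Difference: 36.1400 − 29.5476 = 6.59 km.

6.59 km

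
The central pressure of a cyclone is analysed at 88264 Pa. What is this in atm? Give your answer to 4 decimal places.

0.8711 atm

1 Pa = 9.86923e-06 atm, so 88264 × 9.86923e-06 = 0.8711 atm.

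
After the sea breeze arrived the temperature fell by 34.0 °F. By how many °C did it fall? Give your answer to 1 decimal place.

18.9 °C

For a temperature change the 32° offset cancels: Δ°C = 34.0 × 0.5556 = 18.9 °C.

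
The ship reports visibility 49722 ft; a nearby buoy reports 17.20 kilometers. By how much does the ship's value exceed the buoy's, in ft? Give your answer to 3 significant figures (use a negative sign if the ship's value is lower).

the buoy: 17.20 km = 56430.45 ft.
Difference: 49722.00 − 56430.45 = -6710 ft.

-6710 ft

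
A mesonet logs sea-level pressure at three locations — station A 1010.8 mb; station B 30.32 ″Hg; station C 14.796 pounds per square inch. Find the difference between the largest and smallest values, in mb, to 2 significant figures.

16 mb

station B: 30.32 inHg = 1026.75 mb.
station C: 14.796 psi = 1020.15 mb.
Spread: 1026.75 − 1010.80 = 16 mb.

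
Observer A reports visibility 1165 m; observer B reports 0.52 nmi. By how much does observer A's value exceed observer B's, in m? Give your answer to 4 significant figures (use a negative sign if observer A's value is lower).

202.0 m

observer B: 0.52 nmi = 963.040 m.
Difference: 1165.000 − 963.040 = 202.0 m.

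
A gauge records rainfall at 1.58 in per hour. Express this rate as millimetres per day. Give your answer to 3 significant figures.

963 mm/day

1.58 in/hour × 25.4 mm/in × 24 hour/day = 963 mm/day.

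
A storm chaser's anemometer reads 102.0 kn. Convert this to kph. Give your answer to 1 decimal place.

1 kt = 1.852 km/h, so 102.0 × 1.852 = 188.9 km/h.

188.9 km/h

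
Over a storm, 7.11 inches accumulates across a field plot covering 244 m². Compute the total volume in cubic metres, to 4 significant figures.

Depth: 7.11 in × 25.4 = 180.594 mm.
1 mm over 1 m² is 1 L, so volume = 180.594 × 244 = 44064.936 L = 44.06 m³.

44.06 cubic metres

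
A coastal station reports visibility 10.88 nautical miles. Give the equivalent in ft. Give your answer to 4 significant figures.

1 nmi = 6076.12 ft, so 10.88 × 6076.12 = 66110 ft.

66110 ft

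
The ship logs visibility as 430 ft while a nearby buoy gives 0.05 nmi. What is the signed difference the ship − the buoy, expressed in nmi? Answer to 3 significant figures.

0.0208 nmi

the ship: 430 ft = 0.070769 nmi.
Difference: 0.070769 − 0.050000 = 0.0208 nmi.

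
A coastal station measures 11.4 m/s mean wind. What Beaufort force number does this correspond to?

Beaufort force 6

11.4 m/s lies in the Beaufort 6 band (strong breeze, 10.8–13.8 m/s).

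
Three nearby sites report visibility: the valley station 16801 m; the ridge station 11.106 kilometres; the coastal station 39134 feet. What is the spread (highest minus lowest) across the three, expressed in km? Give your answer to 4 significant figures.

5.695 km

the valley station: 16801 m = 16.80100 km.
the coastal station: 39134 ft = 11.92804 km.
Spread: 16.80100 − 11.10600 = 5.695 km.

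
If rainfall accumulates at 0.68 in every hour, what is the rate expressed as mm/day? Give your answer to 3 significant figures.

415 mm/day

0.68 in/hour × 25.4 mm/in × 24 hour/day = 415 mm/day.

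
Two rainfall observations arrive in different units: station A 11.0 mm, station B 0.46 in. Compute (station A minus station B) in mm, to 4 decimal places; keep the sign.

-0.6840 mm

station B: 0.46 in = 11.684000 mm.
Difference: 11.000000 − 11.684000 = -0.6840 mm.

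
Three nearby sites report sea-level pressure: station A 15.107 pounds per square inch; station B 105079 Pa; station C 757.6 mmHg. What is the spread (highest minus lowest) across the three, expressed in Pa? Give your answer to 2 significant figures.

station A: 15.107 psi = 104159.10 Pa.
station C: 757.6 mmHg = 101005.04 Pa.
Spread: 105079.00 − 101005.04 = 4100 Pa.

4100 Pa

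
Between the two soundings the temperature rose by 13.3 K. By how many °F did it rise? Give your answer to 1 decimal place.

Converting a difference, only the 9/5 scale factor applies: Δ°F = 13.3 × 1.8 = 23.9 °F.

23.9 °F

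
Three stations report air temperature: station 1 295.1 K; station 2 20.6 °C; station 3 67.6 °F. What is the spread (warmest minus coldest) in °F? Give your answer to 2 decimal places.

3.91 °F

station 1: 295.1 K = 21.950 °C.
station 3: 67.6 °F = 19.778 °C.
Spread: 21.950 − 19.778 = 2.172 °C = 3.91 °F.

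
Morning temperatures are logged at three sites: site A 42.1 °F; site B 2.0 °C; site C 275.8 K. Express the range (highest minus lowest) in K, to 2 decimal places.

3.61 K

site A: 42.1 °F = 5.611 °C.
site C: 275.8 K = 2.650 °C.
Spread: 5.611 − 2.000 = 3.611 °C.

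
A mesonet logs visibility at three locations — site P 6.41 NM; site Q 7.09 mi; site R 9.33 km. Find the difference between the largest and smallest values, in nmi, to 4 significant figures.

site Q: 7.09 SM = 6.16104 nmi.
site R: 9.33 km = 5.03780 nmi.
Spread: 6.41000 − 5.03780 = 1.372 nmi.

1.372 nmi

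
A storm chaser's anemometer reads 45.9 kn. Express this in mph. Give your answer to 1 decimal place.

52.8 mph

1 kt = 1.15078 mph, so 45.9 × 1.15078 = 52.8 mph.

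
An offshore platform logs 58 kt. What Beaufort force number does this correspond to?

Beaufort force 11

58 kt lies in the Beaufort 11 band (violent storm, 56–63 kt).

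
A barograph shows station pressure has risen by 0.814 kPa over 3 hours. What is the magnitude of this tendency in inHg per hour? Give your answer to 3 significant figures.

0.0801 inHg per hour

0.814 kPa / 3 h × 0.2953 inHg/kPa = 0.0801 inHg/h.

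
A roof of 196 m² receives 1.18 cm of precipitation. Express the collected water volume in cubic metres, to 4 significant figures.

2.313 cubic metres

Depth: 1.18 cm × 10 = 11.8 mm.
1 mm over 1 m² is 1 L, so volume = 11.8 × 196 = 2312.8 L = 2.313 m³.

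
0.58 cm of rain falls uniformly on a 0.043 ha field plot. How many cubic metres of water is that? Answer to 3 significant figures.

2.49 cubic metres

Depth: 0.58 cm × 10 = 5.8 mm.
Area: 0.043 ha = 430 m².
1 mm over 1 m² is 1 L, so volume = 5.8 × 430 = 2494 L = 2.49 m³.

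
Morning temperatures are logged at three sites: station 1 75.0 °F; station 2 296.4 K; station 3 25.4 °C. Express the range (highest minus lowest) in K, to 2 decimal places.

station 1: 75.0 °F = 23.889 °C.
station 2: 296.4 K = 23.250 °C.
Spread: 25.400 − 23.250 = 2.150 °C.

2.15 K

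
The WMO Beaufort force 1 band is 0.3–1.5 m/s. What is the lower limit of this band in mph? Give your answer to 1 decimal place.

0.7 mph

0.3–1.5 m/s × 2.237 = 0.7–3.4 mph.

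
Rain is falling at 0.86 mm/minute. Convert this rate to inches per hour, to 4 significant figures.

2.031 in/hour

0.86 mm/minute × 0.0393701 in/mm × 60 minute/hour = 2.031 in/hour.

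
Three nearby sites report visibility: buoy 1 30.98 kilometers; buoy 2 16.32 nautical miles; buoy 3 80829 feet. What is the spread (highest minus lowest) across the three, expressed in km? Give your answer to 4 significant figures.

6.343 km

buoy 2: 16.32 nmi = 30.22464 km.
buoy 3: 80829 ft = 24.63668 km.
Spread: 30.98000 − 24.63668 = 6.343 km.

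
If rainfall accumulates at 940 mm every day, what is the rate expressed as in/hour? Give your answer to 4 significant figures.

1.542 in/hour

940 mm/day × 0.0393701 in/mm × 0.0416667 day/hour = 1.542 in/hour.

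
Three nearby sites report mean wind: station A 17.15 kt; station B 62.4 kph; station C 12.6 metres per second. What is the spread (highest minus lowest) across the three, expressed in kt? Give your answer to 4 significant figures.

16.54 kt

station B: 62.4 km/h = 33.6933 kt.
station C: 12.6 m/s = 24.4924 kt.
Spread: 33.6933 − 17.1500 = 16.54 kt.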